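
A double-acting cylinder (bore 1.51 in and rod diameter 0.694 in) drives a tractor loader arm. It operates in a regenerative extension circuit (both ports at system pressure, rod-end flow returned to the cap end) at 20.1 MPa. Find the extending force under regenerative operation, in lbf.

With equal pressure on both faces, forces on the annular region cancel; the net push is pressure × rod cross-section.
Rod cross-section A_rod = π/4 × (0.694 in)² = 0.3783 in^2
F = P × A_rod

F ≈ 1100 lbf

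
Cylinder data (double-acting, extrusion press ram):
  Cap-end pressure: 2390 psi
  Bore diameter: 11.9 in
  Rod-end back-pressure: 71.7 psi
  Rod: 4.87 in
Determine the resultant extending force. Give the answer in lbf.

Cap-side area A_cap = π/4 × (11.9 in)² = 111.2 in^2
Rod-side annular area A_ann = π/4 × (11.9² − 4.87²) = 92.59 in^2
Net thrust = P_cap·A_cap − P_rod·A_ann = 2.658e5 lbf − 6639 lbf

F ≈ 2.59e5 lbf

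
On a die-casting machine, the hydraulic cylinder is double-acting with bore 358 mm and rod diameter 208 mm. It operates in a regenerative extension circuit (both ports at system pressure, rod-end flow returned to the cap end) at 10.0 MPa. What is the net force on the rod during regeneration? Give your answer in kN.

F ≈ 340 kN

With equal pressure on both faces, forces on the annular region cancel; the net push is pressure × rod cross-section.
Rod cross-section A_rod = π/4 × (208 mm)² = 33980 mm^2
F = P × A_rod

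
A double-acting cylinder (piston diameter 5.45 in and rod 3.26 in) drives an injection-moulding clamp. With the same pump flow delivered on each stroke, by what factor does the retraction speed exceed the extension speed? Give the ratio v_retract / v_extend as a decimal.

v_ret/v_ext ≈ 1.56

Cap-side area A_cap = π/4 × (5.45 in)² = 23.33 in^2
Rod-side annular area A_ann = π/4 × (5.45² − 3.26²) = 14.98 in^2
For equal Q, v ∝ 1/A, so v_ret/v_ext = A_cap/A_ann.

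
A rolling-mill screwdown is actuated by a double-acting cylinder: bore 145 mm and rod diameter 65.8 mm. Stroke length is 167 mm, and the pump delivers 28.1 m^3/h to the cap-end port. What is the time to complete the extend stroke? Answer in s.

t ≈ 0.353 s

Cap-side area A_cap = π/4 × (145 mm)² = 16510 mm^2
Swept volume V = A × L; t = V / Q = A·L / Q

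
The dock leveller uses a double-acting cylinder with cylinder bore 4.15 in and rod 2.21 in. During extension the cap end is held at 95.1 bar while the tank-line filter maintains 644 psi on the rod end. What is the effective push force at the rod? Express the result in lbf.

F ≈ 12400 lbf

Cap-side area A_cap = π/4 × (4.15 in)² = 13.53 in^2
Rod-side annular area A_ann = π/4 × (4.15² − 2.21²) = 9.691 in^2
Net thrust = P_cap·A_cap − P_rod·A_ann = 18660 lbf − 6241 lbf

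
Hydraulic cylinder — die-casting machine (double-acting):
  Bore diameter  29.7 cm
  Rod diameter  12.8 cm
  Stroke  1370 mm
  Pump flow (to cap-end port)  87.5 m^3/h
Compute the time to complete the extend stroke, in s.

t ≈ 3.90 s

Cap-side area A_cap = π/4 × (29.7 cm)² = 692.8 cm^2
Swept volume V = A × L; t = V / Q = A·L / Q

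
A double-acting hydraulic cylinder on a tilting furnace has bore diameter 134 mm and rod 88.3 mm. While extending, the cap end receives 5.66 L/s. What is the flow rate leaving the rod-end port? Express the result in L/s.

Q_out ≈ 3.20 L/s

Cap-side area A_cap = π/4 × (134 mm)² = 14100 mm^2
Rod-side annular area A_ann = π/4 × (134² − 88.3²) = 7979 mm^2
Piston speed v = Q_in/A_cap; rod-end outflow Q_out = v × A_ann = Q_in × A_ann/A_cap.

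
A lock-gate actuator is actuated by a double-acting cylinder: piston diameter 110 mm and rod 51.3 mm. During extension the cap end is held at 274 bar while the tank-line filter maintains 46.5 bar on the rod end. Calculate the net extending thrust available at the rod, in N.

F ≈ 2.26e5 N

Cap-side area A_cap = π/4 × (110 mm)² = 9503 mm^2
Rod-side annular area A_ann = π/4 × (110² − 51.3²) = 7436 mm^2
Net thrust = P_cap·A_cap − P_rod·A_ann = 2.604e5 N − 34580 N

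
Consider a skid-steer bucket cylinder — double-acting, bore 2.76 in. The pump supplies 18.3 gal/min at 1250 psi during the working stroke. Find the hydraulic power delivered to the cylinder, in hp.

Hydraulic power = P × Q

W ≈ 13.3 hp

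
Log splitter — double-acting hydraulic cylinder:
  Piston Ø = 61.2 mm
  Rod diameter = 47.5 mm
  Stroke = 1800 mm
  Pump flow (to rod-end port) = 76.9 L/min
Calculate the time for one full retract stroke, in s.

t ≈ 1.64 s

Rod-side annular area A_ann = π/4 × (61.2² − 47.5²) = 1170 mm^2
Swept volume V = A × L; t = V / Q = A·L / Q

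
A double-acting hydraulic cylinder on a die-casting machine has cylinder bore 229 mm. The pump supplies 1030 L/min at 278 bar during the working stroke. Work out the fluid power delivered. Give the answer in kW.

W ≈ 477 kW

Hydraulic power = P × Q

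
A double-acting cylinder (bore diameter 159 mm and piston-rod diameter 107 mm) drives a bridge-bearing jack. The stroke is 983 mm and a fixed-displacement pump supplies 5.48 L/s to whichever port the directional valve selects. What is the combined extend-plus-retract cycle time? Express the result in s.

Cap-side area A_cap = π/4 × (159 mm)² = 19860 mm^2
Rod-side annular area A_ann = π/4 × (159² − 107²) = 10860 mm^2
t_ext = A_cap·L/Q = 3.562 s
t_ret = A_ann·L/Q = 1.949 s
t_cycle = t_ext + t_ret

t ≈ 5.51 s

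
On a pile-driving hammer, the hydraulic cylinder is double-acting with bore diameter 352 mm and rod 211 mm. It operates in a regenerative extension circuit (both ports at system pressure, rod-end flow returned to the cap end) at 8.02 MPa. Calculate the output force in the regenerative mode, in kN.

With equal pressure on both faces, forces on the annular region cancel; the net push is pressure × rod cross-section.
Rod cross-section A_rod = π/4 × (211 mm)² = 34970 mm^2
F = P × A_rod

F ≈ 280 kN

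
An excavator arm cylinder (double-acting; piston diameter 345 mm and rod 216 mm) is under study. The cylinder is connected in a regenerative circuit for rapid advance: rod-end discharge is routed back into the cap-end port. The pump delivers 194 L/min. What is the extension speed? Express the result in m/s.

v ≈ 0.0882 m/s

In regeneration the rod-end outflow joins the pump flow into the cap end, so the net volume the pump must supply per unit advance equals the rod cross-section area.
Rod cross-section A_rod = π/4 × (216 mm)² = 36640 mm^2
v = Q_pump / A_rod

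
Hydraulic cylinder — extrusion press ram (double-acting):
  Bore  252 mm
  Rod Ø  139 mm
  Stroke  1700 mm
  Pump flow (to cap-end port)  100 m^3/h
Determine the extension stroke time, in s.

t ≈ 3.05 s

Cap-side area A_cap = π/4 × (252 mm)² = 49880 mm^2
Swept volume V = A × L; t = V / Q = A·L / Q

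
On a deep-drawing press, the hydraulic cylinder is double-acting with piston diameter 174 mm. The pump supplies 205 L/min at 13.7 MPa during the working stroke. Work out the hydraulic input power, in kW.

W ≈ 46.8 kW

Hydraulic power = P × Q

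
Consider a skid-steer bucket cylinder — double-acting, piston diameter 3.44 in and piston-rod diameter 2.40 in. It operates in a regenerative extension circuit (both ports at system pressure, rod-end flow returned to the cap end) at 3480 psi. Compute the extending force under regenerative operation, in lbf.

F ≈ 15700 lbf

With equal pressure on both faces, forces on the annular region cancel; the net push is pressure × rod cross-section.
Rod cross-section A_rod = π/4 × (2.40 in)² = 4.524 in^2
F = P × A_rod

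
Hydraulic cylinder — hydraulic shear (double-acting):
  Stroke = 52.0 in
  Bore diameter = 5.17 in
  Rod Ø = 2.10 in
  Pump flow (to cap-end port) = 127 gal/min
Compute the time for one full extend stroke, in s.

t ≈ 2.23 s

Cap-side area A_cap = π/4 × (5.17 in)² = 20.99 in^2
Swept volume V = A × L; t = V / Q = A·L / Q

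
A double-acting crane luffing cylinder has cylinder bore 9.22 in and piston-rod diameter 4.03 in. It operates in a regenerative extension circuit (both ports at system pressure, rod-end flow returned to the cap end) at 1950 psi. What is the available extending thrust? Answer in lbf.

With equal pressure on both faces, forces on the annular region cancel; the net push is pressure × rod cross-section.
Rod cross-section A_rod = π/4 × (4.03 in)² = 12.76 in^2
F = P × A_rod

F ≈ 24900 lbf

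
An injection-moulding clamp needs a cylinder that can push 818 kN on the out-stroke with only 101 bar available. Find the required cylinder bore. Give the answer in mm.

Extension force acts on the full piston face: F = P × (π/4)D².
D = √(4F / (πP)) = √(4 × 818 kN / (π × 101 bar))

D ≈ 321 mm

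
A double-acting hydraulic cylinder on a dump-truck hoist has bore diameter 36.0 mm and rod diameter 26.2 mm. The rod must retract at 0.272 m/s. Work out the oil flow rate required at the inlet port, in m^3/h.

Q ≈ 0.469 m^3/h

Rod-side annular area A_ann = π/4 × (36.0² − 26.2²) = 478.7 mm^2
Q = A × v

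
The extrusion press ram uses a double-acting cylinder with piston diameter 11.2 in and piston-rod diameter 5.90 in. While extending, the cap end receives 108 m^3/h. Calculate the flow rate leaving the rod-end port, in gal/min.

Q_out ≈ 344 gal/min

Cap-side area A_cap = π/4 × (11.2 in)² = 98.52 in^2
Rod-side annular area A_ann = π/4 × (11.2² − 5.90²) = 71.18 in^2
Piston speed v = Q_in/A_cap; rod-end outflow Q_out = v × A_ann = Q_in × A_ann/A_cap.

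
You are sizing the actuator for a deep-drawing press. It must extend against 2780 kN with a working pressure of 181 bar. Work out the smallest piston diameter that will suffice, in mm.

D ≈ 442 mm

Extension force acts on the full piston face: F = P × (π/4)D².
D = √(4F / (πP)) = √(4 × 2780 kN / (π × 181 bar))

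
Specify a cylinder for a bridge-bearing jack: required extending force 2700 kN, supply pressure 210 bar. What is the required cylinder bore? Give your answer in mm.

Extension force acts on the full piston face: F = P × (π/4)D².
D = √(4F / (πP)) = √(4 × 2700 kN / (π × 210 bar))

D ≈ 405 mm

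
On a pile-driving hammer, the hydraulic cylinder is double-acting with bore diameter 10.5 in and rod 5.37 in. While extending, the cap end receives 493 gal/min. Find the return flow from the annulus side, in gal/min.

Cap-side area A_cap = π/4 × (10.5 in)² = 86.59 in^2
Rod-side annular area A_ann = π/4 × (10.5² − 5.37²) = 63.94 in^2
Piston speed v = Q_in/A_cap; rod-end outflow Q_out = v × A_ann = Q_in × A_ann/A_cap.

Q_out ≈ 364 gal/min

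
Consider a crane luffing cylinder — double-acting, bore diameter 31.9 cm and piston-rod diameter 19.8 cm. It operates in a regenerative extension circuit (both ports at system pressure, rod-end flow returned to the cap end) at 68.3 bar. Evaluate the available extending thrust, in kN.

With equal pressure on both faces, forces on the annular region cancel; the net push is pressure × rod cross-section.
Rod cross-section A_rod = π/4 × (19.8 cm)² = 307.9 cm^2
F = P × A_rod

F ≈ 210 kN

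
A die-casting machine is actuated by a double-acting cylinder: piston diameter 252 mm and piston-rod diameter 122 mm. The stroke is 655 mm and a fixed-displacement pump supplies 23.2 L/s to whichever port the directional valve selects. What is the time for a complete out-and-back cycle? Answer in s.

Cap-side area A_cap = π/4 × (252 mm)² = 49880 mm^2
Rod-side annular area A_ann = π/4 × (252² − 122²) = 38190 mm^2
t_ext = A_cap·L/Q = 1.408 s
t_ret = A_ann·L/Q = 1.078 s
t_cycle = t_ext + t_ret

t ≈ 2.49 s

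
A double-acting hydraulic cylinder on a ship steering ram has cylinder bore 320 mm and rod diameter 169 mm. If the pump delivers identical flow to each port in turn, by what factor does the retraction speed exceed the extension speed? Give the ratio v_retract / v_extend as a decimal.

Cap-side area A_cap = π/4 × (320 mm)² = 80420 mm^2
Rod-side annular area A_ann = π/4 × (320² − 169²) = 57990 mm^2
For equal Q, v ∝ 1/A, so v_ret/v_ext = A_cap/A_ann.

v_ret/v_ext ≈ 1.39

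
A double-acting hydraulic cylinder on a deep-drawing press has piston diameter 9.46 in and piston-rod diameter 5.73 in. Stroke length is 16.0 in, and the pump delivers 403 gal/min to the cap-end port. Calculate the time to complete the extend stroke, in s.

t ≈ 0.725 s

Cap-side area A_cap = π/4 × (9.46 in)² = 70.29 in^2
Swept volume V = A × L; t = V / Q = A·L / Q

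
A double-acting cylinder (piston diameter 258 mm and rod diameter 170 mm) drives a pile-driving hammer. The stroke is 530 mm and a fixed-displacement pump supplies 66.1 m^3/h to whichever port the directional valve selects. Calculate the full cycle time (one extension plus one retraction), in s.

t ≈ 2.36 s

Cap-side area A_cap = π/4 × (258 mm)² = 52280 mm^2
Rod-side annular area A_ann = π/4 × (258² − 170²) = 29580 mm^2
t_ext = A_cap·L/Q = 1.509 s
t_ret = A_ann·L/Q = 0.8539 s
t_cycle = t_ext + t_ret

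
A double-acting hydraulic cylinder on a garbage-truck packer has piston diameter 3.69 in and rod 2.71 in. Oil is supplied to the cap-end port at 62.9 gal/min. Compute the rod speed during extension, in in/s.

v ≈ 22.6 in/s

Cap-side area A_cap = π/4 × (3.69 in)² = 10.69 in^2
v = Q / A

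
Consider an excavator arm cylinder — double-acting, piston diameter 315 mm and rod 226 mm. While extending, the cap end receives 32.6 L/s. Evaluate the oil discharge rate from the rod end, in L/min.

Q_out ≈ 949 L/min

Cap-side area A_cap = π/4 × (315 mm)² = 77930 mm^2
Rod-side annular area A_ann = π/4 × (315² − 226²) = 37820 mm^2
Piston speed v = Q_in/A_cap; rod-end outflow Q_out = v × A_ann = Q_in × A_ann/A_cap.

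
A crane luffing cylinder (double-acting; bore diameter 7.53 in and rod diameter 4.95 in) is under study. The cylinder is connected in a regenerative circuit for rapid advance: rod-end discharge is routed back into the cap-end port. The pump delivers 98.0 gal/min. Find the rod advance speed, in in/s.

In regeneration the rod-end outflow joins the pump flow into the cap end, so the net volume the pump must supply per unit advance equals the rod cross-section area.
Rod cross-section A_rod = π/4 × (4.95 in)² = 19.24 in^2
v = Q_pump / A_rod

v ≈ 19.6 in/s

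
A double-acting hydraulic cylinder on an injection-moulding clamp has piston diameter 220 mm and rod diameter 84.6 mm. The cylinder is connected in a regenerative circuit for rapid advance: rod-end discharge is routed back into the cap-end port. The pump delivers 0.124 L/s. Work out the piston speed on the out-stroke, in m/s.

v ≈ 0.0221 m/s

In regeneration the rod-end outflow joins the pump flow into the cap end, so the net volume the pump must supply per unit advance equals the rod cross-section area.
Rod cross-section A_rod = π/4 × (84.6 mm)² = 5621 mm^2
v = Q_pump / A_rod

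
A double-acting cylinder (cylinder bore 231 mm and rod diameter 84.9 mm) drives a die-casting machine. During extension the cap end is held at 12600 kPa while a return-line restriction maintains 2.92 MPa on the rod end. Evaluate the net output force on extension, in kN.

F ≈ 422 kN

Cap-side area A_cap = π/4 × (231 mm)² = 41910 mm^2
Rod-side annular area A_ann = π/4 × (231² − 84.9²) = 36250 mm^2
Net thrust = P_cap·A_cap − P_rod·A_ann = 528.1 kN − 105.8 kN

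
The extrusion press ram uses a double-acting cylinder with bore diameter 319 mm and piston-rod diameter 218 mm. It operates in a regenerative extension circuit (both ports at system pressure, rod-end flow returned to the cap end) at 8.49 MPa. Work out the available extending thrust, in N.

F ≈ 3.17e5 N

With equal pressure on both faces, forces on the annular region cancel; the net push is pressure × rod cross-section.
Rod cross-section A_rod = π/4 × (218 mm)² = 37330 mm^2
F = P × A_rod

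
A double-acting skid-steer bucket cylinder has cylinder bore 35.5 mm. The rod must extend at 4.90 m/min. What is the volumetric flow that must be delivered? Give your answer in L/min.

Q ≈ 4.85 L/min

Cap-side area A_cap = π/4 × (35.5 mm)² = 989.8 mm^2
Q = A × v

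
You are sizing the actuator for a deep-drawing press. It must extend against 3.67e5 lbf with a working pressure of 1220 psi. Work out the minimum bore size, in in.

Extension force acts on the full piston face: F = P × (π/4)D².
D = √(4F / (πP)) = √(4 × 3.67e5 lbf / (π × 1220 psi))

D ≈ 19.6 in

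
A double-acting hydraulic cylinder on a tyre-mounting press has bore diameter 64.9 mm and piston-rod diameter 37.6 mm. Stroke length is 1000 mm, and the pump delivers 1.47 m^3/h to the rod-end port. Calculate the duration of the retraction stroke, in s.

t ≈ 5.38 s

Rod-side annular area A_ann = π/4 × (64.9² − 37.6²) = 2198 mm^2
Swept volume V = A × L; t = V / Q = A·L / Q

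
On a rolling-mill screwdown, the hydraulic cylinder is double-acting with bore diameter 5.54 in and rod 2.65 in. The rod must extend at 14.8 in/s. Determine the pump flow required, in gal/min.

Cap-side area A_cap = π/4 × (5.54 in)² = 24.11 in^2
Q = A × v

Q ≈ 92.7 gal/min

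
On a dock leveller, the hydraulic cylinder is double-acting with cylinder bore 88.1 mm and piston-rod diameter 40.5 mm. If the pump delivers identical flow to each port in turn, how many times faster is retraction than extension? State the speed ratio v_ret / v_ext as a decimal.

v_ret/v_ext ≈ 1.27

Cap-side area A_cap = π/4 × (88.1 mm)² = 6096 mm^2
Rod-side annular area A_ann = π/4 × (88.1² − 40.5²) = 4808 mm^2
For equal Q, v ∝ 1/A, so v_ret/v_ext = A_cap/A_ann.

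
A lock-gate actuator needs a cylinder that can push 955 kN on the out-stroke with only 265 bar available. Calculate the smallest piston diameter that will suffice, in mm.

Extension force acts on the full piston face: F = P × (π/4)D².
D = √(4F / (πP)) = √(4 × 955 kN / (π × 265 bar))

D ≈ 214 mm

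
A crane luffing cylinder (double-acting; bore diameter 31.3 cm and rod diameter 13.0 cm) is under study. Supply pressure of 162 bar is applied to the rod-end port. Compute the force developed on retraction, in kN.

Rod-side annular area A_ann = π/4 × (31.3² − 13.0²) = 636.7 cm^2
On retraction the pressure acts on the annular area (bore minus rod).
F = P × A_ann

F ≈ 1030 kN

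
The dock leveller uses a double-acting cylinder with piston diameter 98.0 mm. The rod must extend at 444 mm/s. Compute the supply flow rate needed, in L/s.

Q ≈ 3.35 L/s

Cap-side area A_cap = π/4 × (98.0 mm)² = 7543 mm^2
Q = A × v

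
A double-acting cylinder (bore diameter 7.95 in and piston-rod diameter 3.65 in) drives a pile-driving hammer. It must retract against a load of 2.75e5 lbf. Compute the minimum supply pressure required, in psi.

P ≈ 7020 psi

Rod-side annular area A_ann = π/4 × (7.95² − 3.65²) = 39.18 in^2
Retraction: pressure acts on the annular area.
P = F / A = 2.75e5 lbf / A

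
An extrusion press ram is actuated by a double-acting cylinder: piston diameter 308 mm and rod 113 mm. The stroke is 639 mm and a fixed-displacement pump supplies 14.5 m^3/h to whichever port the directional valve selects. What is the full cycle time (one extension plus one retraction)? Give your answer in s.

t ≈ 22.0 s

Cap-side area A_cap = π/4 × (308 mm)² = 74510 mm^2
Rod-side annular area A_ann = π/4 × (308² − 113²) = 64480 mm^2
t_ext = A_cap·L/Q = 11.82 s
t_ret = A_ann·L/Q = 10.23 s
t_cycle = t_ext + t_ret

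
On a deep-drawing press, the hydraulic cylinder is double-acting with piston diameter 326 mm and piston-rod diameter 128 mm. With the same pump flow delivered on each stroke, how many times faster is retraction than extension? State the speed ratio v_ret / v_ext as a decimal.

Cap-side area A_cap = π/4 × (326 mm)² = 83470 mm^2
Rod-side annular area A_ann = π/4 × (326² − 128²) = 70600 mm^2
For equal Q, v ∝ 1/A, so v_ret/v_ext = A_cap/A_ann.

v_ret/v_ext ≈ 1.18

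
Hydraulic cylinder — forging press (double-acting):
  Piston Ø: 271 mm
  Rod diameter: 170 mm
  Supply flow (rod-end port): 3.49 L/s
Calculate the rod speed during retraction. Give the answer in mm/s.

v ≈ 99.8 mm/s

Rod-side annular area A_ann = π/4 × (271² − 170²) = 34980 mm^2
Flow into the rod-end port fills the annular volume.
v = Q / A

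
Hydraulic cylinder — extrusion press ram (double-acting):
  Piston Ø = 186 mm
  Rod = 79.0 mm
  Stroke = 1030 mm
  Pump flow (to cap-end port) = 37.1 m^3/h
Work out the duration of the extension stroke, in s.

t ≈ 2.72 s

Cap-side area A_cap = π/4 × (186 mm)² = 27170 mm^2
Swept volume V = A × L; t = V / Q = A·L / Q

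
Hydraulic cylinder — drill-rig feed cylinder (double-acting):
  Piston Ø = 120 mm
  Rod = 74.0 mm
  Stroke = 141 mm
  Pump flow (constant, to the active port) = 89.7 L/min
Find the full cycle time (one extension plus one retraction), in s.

Cap-side area A_cap = π/4 × (120 mm)² = 11310 mm^2
Rod-side annular area A_ann = π/4 × (120² − 74.0²) = 7009 mm^2
t_ext = A_cap·L/Q = 1.067 s
t_ret = A_ann·L/Q = 0.6610 s
t_cycle = t_ext + t_ret

t ≈ 1.73 s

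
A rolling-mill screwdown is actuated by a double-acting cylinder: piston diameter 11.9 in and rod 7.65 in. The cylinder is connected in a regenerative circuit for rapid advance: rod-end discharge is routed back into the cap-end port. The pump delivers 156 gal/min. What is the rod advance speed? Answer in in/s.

In regeneration the rod-end outflow joins the pump flow into the cap end, so the net volume the pump must supply per unit advance equals the rod cross-section area.
Rod cross-section A_rod = π/4 × (7.65 in)² = 45.96 in^2
v = Q_pump / A_rod

v ≈ 13.1 in/s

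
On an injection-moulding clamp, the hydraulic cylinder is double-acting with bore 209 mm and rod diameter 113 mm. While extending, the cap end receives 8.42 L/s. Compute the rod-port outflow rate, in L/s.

Cap-side area A_cap = π/4 × (209 mm)² = 34310 mm^2
Rod-side annular area A_ann = π/4 × (209² − 113²) = 24280 mm^2
Piston speed v = Q_in/A_cap; rod-end outflow Q_out = v × A_ann = Q_in × A_ann/A_cap.

Q_out ≈ 5.96 L/s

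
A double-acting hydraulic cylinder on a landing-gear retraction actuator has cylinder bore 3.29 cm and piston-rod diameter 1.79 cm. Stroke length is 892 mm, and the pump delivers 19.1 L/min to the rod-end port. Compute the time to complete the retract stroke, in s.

t ≈ 1.68 s

Rod-side annular area A_ann = π/4 × (3.29² − 1.79²) = 5.985 cm^2
Swept volume V = A × L; t = V / Q = A·L / Q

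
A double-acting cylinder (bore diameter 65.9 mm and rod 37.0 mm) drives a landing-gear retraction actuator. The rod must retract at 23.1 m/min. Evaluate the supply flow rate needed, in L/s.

Q ≈ 0.899 L/s

Rod-side annular area A_ann = π/4 × (65.9² − 37.0²) = 2336 mm^2
Q = A × v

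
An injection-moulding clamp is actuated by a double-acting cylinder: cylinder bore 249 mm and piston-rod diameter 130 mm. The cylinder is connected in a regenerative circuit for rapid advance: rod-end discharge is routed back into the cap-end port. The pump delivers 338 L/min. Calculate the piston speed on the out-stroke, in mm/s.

In regeneration the rod-end outflow joins the pump flow into the cap end, so the net volume the pump must supply per unit advance equals the rod cross-section area.
Rod cross-section A_rod = π/4 × (130 mm)² = 13270 mm^2
v = Q_pump / A_rod

v ≈ 424 mm/s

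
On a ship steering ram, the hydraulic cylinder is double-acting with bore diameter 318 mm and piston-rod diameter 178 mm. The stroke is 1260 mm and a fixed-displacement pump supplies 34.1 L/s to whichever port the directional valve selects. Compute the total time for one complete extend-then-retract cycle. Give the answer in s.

t ≈ 4.95 s

Cap-side area A_cap = π/4 × (318 mm)² = 79420 mm^2
Rod-side annular area A_ann = π/4 × (318² − 178²) = 54540 mm^2
t_ext = A_cap·L/Q = 2.935 s
t_ret = A_ann·L/Q = 2.015 s
t_cycle = t_ext + t_ret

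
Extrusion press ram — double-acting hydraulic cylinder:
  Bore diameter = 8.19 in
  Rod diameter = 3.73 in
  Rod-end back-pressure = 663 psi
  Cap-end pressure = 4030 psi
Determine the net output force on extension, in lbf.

Cap-side area A_cap = π/4 × (8.19 in)² = 52.68 in^2
Rod-side annular area A_ann = π/4 × (8.19² − 3.73²) = 41.75 in^2
Net thrust = P_cap·A_cap − P_rod·A_ann = 2.123e5 lbf − 27680 lbf

F ≈ 1.85e5 lbf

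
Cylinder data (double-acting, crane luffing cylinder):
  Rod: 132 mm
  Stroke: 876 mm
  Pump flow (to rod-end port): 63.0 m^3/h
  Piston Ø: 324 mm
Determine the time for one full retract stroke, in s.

Rod-side annular area A_ann = π/4 × (324² − 132²) = 68760 mm^2
Swept volume V = A × L; t = V / Q = A·L / Q

t ≈ 3.44 s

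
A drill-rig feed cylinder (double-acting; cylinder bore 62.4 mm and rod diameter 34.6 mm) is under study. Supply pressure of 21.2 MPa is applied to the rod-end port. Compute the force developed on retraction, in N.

F ≈ 44900 N

Rod-side annular area A_ann = π/4 × (62.4² − 34.6²) = 2118 mm^2
On retraction the pressure acts on the annular area (bore minus rod).
F = P × A_ann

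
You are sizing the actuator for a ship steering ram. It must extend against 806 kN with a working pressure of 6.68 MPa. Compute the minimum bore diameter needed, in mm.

Extension force acts on the full piston face: F = P × (π/4)D².
D = √(4F / (πP)) = √(4 × 806 kN / (π × 6.68 MPa))

D ≈ 392 mm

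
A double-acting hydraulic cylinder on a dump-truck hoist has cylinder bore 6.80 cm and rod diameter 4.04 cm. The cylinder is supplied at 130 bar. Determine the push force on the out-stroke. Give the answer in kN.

F ≈ 47.2 kN

Cap-side area A_cap = π/4 × (6.80 cm)² = 36.32 cm^2
F = P × A_cap = 130 bar × A_cap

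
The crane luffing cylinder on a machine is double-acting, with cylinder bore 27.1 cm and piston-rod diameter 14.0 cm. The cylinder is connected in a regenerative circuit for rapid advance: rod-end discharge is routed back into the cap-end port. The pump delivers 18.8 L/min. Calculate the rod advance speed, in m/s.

v ≈ 0.0204 m/s

In regeneration the rod-end outflow joins the pump flow into the cap end, so the net volume the pump must supply per unit advance equals the rod cross-section area.
Rod cross-section A_rod = π/4 × (14.0 cm)² = 153.9 cm^2
v = Q_pump / A_rod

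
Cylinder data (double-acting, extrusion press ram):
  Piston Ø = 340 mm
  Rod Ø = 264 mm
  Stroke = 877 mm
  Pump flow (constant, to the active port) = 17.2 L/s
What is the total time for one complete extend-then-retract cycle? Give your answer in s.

Cap-side area A_cap = π/4 × (340 mm)² = 90790 mm^2
Rod-side annular area A_ann = π/4 × (340² − 264²) = 36050 mm^2
t_ext = A_cap·L/Q = 4.629 s
t_ret = A_ann·L/Q = 1.838 s
t_cycle = t_ext + t_ret

t ≈ 6.47 s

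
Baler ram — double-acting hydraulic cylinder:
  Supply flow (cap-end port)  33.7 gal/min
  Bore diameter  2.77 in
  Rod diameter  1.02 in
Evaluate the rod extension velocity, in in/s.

v ≈ 21.5 in/s

Cap-side area A_cap = π/4 × (2.77 in)² = 6.026 in^2
v = Q / A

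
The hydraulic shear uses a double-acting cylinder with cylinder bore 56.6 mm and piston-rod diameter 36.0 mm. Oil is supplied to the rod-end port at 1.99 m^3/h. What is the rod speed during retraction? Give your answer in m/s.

v ≈ 0.369 m/s

Rod-side annular area A_ann = π/4 × (56.6² − 36.0²) = 1498 mm^2
Flow into the rod-end port fills the annular volume.
v = Q / A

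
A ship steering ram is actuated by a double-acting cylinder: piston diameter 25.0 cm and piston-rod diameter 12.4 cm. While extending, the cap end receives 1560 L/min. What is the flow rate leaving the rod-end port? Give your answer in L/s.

Cap-side area A_cap = π/4 × (25.0 cm)² = 490.9 cm^2
Rod-side annular area A_ann = π/4 × (25.0² − 12.4²) = 370.1 cm^2
Piston speed v = Q_in/A_cap; rod-end outflow Q_out = v × A_ann = Q_in × A_ann/A_cap.

Q_out ≈ 19.6 L/s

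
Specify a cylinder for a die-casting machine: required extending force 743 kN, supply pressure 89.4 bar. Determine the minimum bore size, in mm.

Extension force acts on the full piston face: F = P × (π/4)D².
D = √(4F / (πP)) = √(4 × 743 kN / (π × 89.4 bar))

D ≈ 325 mm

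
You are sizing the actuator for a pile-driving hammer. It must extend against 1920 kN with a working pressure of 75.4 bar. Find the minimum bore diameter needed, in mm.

Extension force acts on the full piston face: F = P × (π/4)D².
D = √(4F / (πP)) = √(4 × 1920 kN / (π × 75.4 bar))

D ≈ 569 mm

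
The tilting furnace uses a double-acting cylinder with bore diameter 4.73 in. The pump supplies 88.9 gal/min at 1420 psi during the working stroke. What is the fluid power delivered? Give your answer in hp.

Hydraulic power = P × Q

W ≈ 73.6 hp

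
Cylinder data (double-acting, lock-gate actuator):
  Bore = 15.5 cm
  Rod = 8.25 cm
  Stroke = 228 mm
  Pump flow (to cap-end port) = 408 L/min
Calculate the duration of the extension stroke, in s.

t ≈ 0.633 s

Cap-side area A_cap = π/4 × (15.5 cm)² = 188.7 cm^2
Swept volume V = A × L; t = V / Q = A·L / Q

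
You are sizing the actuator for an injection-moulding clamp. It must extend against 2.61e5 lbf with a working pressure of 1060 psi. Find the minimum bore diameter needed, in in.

Extension force acts on the full piston face: F = P × (π/4)D².
D = √(4F / (πP)) = √(4 × 2.61e5 lbf / (π × 1060 psi))

D ≈ 17.7 in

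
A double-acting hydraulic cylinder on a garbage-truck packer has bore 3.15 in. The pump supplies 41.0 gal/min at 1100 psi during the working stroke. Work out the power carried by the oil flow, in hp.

W ≈ 26.3 hp

Hydraulic power = P × Q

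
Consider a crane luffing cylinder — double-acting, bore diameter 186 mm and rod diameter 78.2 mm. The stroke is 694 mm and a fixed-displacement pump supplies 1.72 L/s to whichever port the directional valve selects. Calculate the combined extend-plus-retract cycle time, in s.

t ≈ 20.0 s

Cap-side area A_cap = π/4 × (186 mm)² = 27170 mm^2
Rod-side annular area A_ann = π/4 × (186² − 78.2²) = 22370 mm^2
t_ext = A_cap·L/Q = 10.96 s
t_ret = A_ann·L/Q = 9.026 s
t_cycle = t_ext + t_ret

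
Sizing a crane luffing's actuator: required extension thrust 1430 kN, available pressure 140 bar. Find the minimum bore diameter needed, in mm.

Extension force acts on the full piston face: F = P × (π/4)D².
D = √(4F / (πP)) = √(4 × 1430 kN / (π × 140 bar))

D ≈ 361 mm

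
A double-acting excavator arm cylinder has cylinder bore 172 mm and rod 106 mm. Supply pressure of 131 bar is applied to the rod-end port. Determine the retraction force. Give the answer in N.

Rod-side annular area A_ann = π/4 × (172² − 106²) = 14410 mm^2
On retraction the pressure acts on the annular area (bore minus rod).
F = P × A_ann

F ≈ 1.89e5 N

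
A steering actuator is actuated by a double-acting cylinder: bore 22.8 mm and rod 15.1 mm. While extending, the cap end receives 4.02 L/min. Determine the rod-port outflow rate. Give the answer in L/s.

Q_out ≈ 0.0376 L/s

Cap-side area A_cap = π/4 × (22.8 mm)² = 408.3 mm^2
Rod-side annular area A_ann = π/4 × (22.8² − 15.1²) = 229.2 mm^2
Piston speed v = Q_in/A_cap; rod-end outflow Q_out = v × A_ann = Q_in × A_ann/A_cap.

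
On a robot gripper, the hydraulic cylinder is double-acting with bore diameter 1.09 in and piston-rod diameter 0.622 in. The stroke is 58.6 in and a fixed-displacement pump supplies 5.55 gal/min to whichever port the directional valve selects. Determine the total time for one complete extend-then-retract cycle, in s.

t ≈ 4.28 s

Cap-side area A_cap = π/4 × (1.09 in)² = 0.9331 in^2
Rod-side annular area A_ann = π/4 × (1.09² − 0.622²) = 0.6293 in^2
t_ext = A_cap·L/Q = 2.559 s
t_ret = A_ann·L/Q = 1.726 s
t_cycle = t_ext + t_ret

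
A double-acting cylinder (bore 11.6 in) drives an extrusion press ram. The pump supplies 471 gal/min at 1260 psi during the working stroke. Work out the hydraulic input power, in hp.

Hydraulic power = P × Q

W ≈ 346 hp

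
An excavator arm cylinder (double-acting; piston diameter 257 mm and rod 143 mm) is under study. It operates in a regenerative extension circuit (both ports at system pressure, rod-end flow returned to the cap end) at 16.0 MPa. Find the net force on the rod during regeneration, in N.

F ≈ 2.57e5 N

With equal pressure on both faces, forces on the annular region cancel; the net push is pressure × rod cross-section.
Rod cross-section A_rod = π/4 × (143 mm)² = 16060 mm^2
F = P × A_rod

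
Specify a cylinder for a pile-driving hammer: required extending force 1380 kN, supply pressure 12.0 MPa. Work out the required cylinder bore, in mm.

D ≈ 383 mm

Extension force acts on the full piston face: F = P × (π/4)D².
D = √(4F / (πP)) = √(4 × 1380 kN / (π × 12.0 MPa))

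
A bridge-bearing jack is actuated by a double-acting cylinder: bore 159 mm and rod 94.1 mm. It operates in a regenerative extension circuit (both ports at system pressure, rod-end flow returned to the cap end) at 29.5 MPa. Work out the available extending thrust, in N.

F ≈ 2.05e5 N

With equal pressure on both faces, forces on the annular region cancel; the net push is pressure × rod cross-section.
Rod cross-section A_rod = π/4 × (94.1 mm)² = 6955 mm^2
F = P × A_rod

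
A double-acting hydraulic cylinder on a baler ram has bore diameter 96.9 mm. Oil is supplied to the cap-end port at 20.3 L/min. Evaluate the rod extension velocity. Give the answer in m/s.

v ≈ 0.0459 m/s

Cap-side area A_cap = π/4 × (96.9 mm)² = 7375 mm^2
v = Q / A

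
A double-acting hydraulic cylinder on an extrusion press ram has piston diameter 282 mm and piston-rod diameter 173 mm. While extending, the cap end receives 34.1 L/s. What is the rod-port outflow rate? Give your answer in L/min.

Cap-side area A_cap = π/4 × (282 mm)² = 62460 mm^2
Rod-side annular area A_ann = π/4 × (282² − 173²) = 38950 mm^2
Piston speed v = Q_in/A_cap; rod-end outflow Q_out = v × A_ann = Q_in × A_ann/A_cap.

Q_out ≈ 1280 L/min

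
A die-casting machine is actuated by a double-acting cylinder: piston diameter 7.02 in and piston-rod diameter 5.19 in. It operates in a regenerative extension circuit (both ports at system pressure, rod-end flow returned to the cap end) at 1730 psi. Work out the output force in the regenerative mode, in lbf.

With equal pressure on both faces, forces on the annular region cancel; the net push is pressure × rod cross-section.
Rod cross-section A_rod = π/4 × (5.19 in)² = 21.16 in^2
F = P × A_rod

F ≈ 36600 lbf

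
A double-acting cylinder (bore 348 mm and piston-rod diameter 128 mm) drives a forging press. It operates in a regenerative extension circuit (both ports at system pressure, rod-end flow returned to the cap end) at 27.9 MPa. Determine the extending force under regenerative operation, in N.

F ≈ 3.59e5 N

With equal pressure on both faces, forces on the annular region cancel; the net push is pressure × rod cross-section.
Rod cross-section A_rod = π/4 × (128 mm)² = 12870 mm^2
F = P × A_rod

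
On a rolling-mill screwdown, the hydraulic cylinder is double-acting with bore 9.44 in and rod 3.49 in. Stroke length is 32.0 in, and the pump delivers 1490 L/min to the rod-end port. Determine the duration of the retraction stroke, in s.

t ≈ 1.28 s

Rod-side annular area A_ann = π/4 × (9.44² − 3.49²) = 60.42 in^2
Swept volume V = A × L; t = V / Q = A·L / Q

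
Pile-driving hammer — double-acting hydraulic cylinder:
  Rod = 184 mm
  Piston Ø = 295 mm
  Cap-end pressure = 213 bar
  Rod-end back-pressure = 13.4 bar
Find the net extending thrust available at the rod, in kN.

F ≈ 1400 kN

Cap-side area A_cap = π/4 × (295 mm)² = 68350 mm^2
Rod-side annular area A_ann = π/4 × (295² − 184²) = 41760 mm^2
Net thrust = P_cap·A_cap − P_rod·A_ann = 1456 kN − 55.96 kN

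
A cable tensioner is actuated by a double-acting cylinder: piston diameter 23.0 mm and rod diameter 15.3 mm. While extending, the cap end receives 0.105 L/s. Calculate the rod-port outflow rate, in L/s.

Cap-side area A_cap = π/4 × (23.0 mm)² = 415.5 mm^2
Rod-side annular area A_ann = π/4 × (23.0² − 15.3²) = 231.6 mm^2
Piston speed v = Q_in/A_cap; rod-end outflow Q_out = v × A_ann = Q_in × A_ann/A_cap.

Q_out ≈ 0.0585 L/s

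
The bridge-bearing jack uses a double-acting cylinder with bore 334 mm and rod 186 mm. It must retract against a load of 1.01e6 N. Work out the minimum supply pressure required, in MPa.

Rod-side annular area A_ann = π/4 × (334² − 186²) = 60440 mm^2
Retraction: pressure acts on the annular area.
P = F / A = 1.01e6 N / A

P ≈ 16.7 MPa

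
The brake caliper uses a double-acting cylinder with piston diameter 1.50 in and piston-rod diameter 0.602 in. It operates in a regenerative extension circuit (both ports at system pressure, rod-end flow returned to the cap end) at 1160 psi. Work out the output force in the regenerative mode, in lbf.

With equal pressure on both faces, forces on the annular region cancel; the net push is pressure × rod cross-section.
Rod cross-section A_rod = π/4 × (0.602 in)² = 0.2846 in^2
F = P × A_rod

F ≈ 330 lbf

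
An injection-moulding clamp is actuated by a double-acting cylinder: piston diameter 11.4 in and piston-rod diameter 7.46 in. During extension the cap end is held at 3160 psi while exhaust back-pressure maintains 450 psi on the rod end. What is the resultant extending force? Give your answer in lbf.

Cap-side area A_cap = π/4 × (11.4 in)² = 102.1 in^2
Rod-side annular area A_ann = π/4 × (11.4² − 7.46²) = 58.36 in^2
Net thrust = P_cap·A_cap − P_rod·A_ann = 3.225e5 lbf − 26260 lbf

F ≈ 2.96e5 lbf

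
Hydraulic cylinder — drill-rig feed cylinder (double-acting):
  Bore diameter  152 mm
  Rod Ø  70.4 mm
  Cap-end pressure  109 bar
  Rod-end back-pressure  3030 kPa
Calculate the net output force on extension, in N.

Cap-side area A_cap = π/4 × (152 mm)² = 18150 mm^2
Rod-side annular area A_ann = π/4 × (152² − 70.4²) = 14250 mm^2
Net thrust = P_cap·A_cap − P_rod·A_ann = 1.978e5 N − 43190 N

F ≈ 1.55e5 N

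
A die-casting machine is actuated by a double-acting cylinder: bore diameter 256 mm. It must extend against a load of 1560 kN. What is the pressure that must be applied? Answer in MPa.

Cap-side area A_cap = π/4 × (256 mm)² = 51470 mm^2
P = F / A = 1560 kN / A

P ≈ 30.3 MPa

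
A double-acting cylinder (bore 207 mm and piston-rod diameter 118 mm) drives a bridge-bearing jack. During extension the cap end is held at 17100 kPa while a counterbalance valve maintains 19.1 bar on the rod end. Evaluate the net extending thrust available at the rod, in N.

F ≈ 5.32e5 N

Cap-side area A_cap = π/4 × (207 mm)² = 33650 mm^2
Rod-side annular area A_ann = π/4 × (207² − 118²) = 22720 mm^2
Net thrust = P_cap·A_cap − P_rod·A_ann = 5.755e5 N − 43390 N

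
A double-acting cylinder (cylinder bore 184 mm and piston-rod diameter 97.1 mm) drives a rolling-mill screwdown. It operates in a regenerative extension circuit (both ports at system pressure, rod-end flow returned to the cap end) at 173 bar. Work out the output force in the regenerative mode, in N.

With equal pressure on both faces, forces on the annular region cancel; the net push is pressure × rod cross-section.
Rod cross-section A_rod = π/4 × (97.1 mm)² = 7405 mm^2
F = P × A_rod

F ≈ 1.28e5 N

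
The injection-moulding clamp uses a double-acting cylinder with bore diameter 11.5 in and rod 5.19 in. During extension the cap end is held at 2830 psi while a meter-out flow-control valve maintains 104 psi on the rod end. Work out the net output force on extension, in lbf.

F ≈ 2.85e5 lbf

Cap-side area A_cap = π/4 × (11.5 in)² = 103.9 in^2
Rod-side annular area A_ann = π/4 × (11.5² − 5.19²) = 82.71 in^2
Net thrust = P_cap·A_cap − P_rod·A_ann = 2.939e5 lbf − 8602 lbf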